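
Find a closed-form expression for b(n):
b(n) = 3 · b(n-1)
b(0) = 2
Pure geometric recurrence with ratio 3.
By induction b(n) = b(0) · (3)^n = 2 \cdot 3^{n}.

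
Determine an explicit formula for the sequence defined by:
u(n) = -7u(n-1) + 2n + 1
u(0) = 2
First-order linear with linear forcing.
Homogeneous solution: u_h(n) = A·(-7)^n.
Try particular u_p(n) = pn + q. Substituting:
  pn + q = -7(p(n-1) + q) + 2n + 1.
Matching the n-coefficient: p = -7p + 2 ⇒ p = \frac{1}{4}.
Matching constants: q = 7p - 7q + 1 ⇒ q = \frac{11}{32}.
General: u(n) = A·(-7)^n + \frac{n}{4} + \frac{11}{32}.
Apply u(0) = 2: A + \frac{11}{32} = 2 ⇒ A = \frac{53}{32}.
So u(n) = \frac{53 \left(-7\right)^{n}}{32} + \frac{n}{4} + \frac{11}{32}.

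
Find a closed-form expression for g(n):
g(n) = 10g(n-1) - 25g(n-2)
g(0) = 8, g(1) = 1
Characteristic equation: x² - 10x + 25 = 0, which is (x - (5))².
Repeated root r = 5.
General solution: g(n) = (A + Bn)·(5)^n.
From g(0) = 8: A = 8.
From g(1) = 1: (A + B)·(5) = 1 ⇒ B = - \frac{39}{5}.
So g(n) = \left(8 - \frac{39 n}{5}\right) \cdot (5)^n.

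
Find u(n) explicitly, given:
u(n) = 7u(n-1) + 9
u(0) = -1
First-order linear non-homogeneous.
Homogeneous solution: u_h(n) = A·(7)^n.
Try constant particular solution u_p = K: K = 7K + 9 ⇒ K = - \frac{3}{2}.
General: u(n) = A·(7)^n - \frac{3}{2}.
Apply u(0) = -1: A - \frac{3}{2} = -1 ⇒ A = \frac{1}{2}.
So u(n) = \frac{7^{n}}{2} - \frac{3}{2}.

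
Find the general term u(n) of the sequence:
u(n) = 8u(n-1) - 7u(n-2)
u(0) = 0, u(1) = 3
Characteristic equation: x² - 8x + 7 = 0, which factors as (x - (1))(x - (7)) = 0.
Roots r₁ = 1, r₂ = 7 (distinct).
General solution: u(n) = A·(1)^n + B·(7)^n.
From u(0) = 0: A + B = 0.
From u(1) = 3: A + 7B = 3.
Solving: A = - \frac{1}{2}, B = \frac{1}{2}.
So u(n) = \frac{7^{n}}{2} - \frac{1}{2}.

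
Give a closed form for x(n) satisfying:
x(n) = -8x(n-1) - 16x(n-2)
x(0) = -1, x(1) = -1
Characteristic equation: x² + 8x + 16 = 0, which is (x - (-4))².
Repeated root r = -4.
General solution: x(n) = (A + Bn)·(-4)^n.
From x(0) = -1: A = -1.
From x(1) = -1: (A + B)·(-4) = -1 ⇒ B = \frac{5}{4}.
So x(n) = \left(\frac{5 n}{4} - 1\right) \cdot (-4)^n.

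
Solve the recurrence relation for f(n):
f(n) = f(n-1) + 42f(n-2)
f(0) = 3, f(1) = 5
Characteristic equation: x² - x - 42 = 0, which factors as (x - (-6))(x - (7)) = 0.
Roots r₁ = -6, r₂ = 7 (distinct).
General solution: f(n) = A·(-6)^n + B·(7)^n.
From f(0) = 3: A + B = 3.
From f(1) = 5: -6A + 7B = 5.
Solving: A = \frac{16}{13}, B = \frac{23}{13}.
So f(n) = \frac{16 \left(-6\right)^{n}}{13} + \frac{23 \cdot 7^{n}}{13}.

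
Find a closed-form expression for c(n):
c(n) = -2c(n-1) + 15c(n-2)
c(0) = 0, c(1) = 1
Characteristic equation: x² + 2x - 15 = 0, which factors as (x - (-5))(x - (3)) = 0.
Roots r₁ = -5, r₂ = 3 (distinct).
General solution: c(n) = A·(-5)^n + B·(3)^n.
From c(0) = 0: A + B = 0.
From c(1) = 1: -5A + 3B = 1.
Solving: A = - \frac{1}{8}, B = \frac{1}{8}.
So c(n) = - \frac{\left(-5\right)^{n}}{8} + \frac{3^{n}}{8}.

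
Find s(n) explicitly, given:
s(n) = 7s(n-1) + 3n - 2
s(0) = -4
First-order linear with linear forcing.
Homogeneous solution: s_h(n) = A·(7)^n.
Try particular s_p(n) = pn + q. Substituting:
  pn + q = 7(p(n-1) + q) + 3n - 2.
Matching the n-coefficient: p = 7p + 3 ⇒ p = - \frac{1}{2}.
Matching constants: q = -7p + 7q - 2 ⇒ q = - \frac{1}{4}.
General: s(n) = A·(7)^n - \frac{n}{2} - \frac{1}{4}.
Apply s(0) = -4: A - \frac{1}{4} = -4 ⇒ A = - \frac{15}{4}.
So s(n) = - \frac{15 \cdot 7^{n}}{4} - \frac{n}{2} - \frac{1}{4}.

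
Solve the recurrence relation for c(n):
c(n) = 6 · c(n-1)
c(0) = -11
Pure geometric recurrence with ratio 6.
By induction c(n) = c(0) · (6)^n = - 11 \cdot 6^{n}.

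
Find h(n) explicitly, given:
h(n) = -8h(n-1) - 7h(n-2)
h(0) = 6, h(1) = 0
Characteristic equation: x² + 8x + 7 = 0, which factors as (x - (-7))(x - (-1)) = 0.
Roots r₁ = -7, r₂ = -1 (distinct).
General solution: h(n) = A·(-7)^n + B·(-1)^n.
From h(0) = 6: A + B = 6.
From h(1) = 0: -7A - B = 0.
Solving: A = -1, B = 7.
So h(n) = 7 \left(-1\right)^{n} - \left(-7\right)^{n}.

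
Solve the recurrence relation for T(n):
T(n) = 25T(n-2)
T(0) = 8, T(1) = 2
Characteristic equation: x² - 25 = 0, which factors as (x - (-5))(x - (5)) = 0.
Roots r₁ = -5, r₂ = 5 (distinct).
General solution: T(n) = A·(-5)^n + B·(5)^n.
From T(0) = 8: A + B = 8.
From T(1) = 2: -5A + 5B = 2.
Solving: A = \frac{19}{5}, B = \frac{21}{5}.
So T(n) = \frac{19 \left(-5\right)^{n}}{5} + \frac{21 \cdot 5^{n}}{5}.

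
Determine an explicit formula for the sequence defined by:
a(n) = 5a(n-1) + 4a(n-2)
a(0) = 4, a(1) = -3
Characteristic equation: x² - 5x - 4 = 0.
Discriminant Δ = (5)² + 4·(4) = 41.
Roots r₁,₂ = (5 ± √41)/2, so r₁ = \frac{5}{2} + \frac{\sqrt{41}}{2}, r₂ = \frac{5}{2} - \frac{\sqrt{41}}{2}.
General solution: a(n) = A·r₁^n + B·r₂^n.
From the initial conditions, A + B = 4 and r₁A + r₂B = -3.
Since r₁ - r₂ = √41: A = (-3 - (4)r₂)/√41 = 2 - \frac{13 \sqrt{41}}{41}, and B = 4 - A = 2 + \frac{13 \sqrt{41}}{41}.
So a(n) = \left(2 - \frac{13 \sqrt{41}}{41}\right)\left(\frac{5}{2} + \frac{\sqrt{41}}{2}\right)^n + \left(2 + \frac{13 \sqrt{41}}{41}\right)\left(\frac{5}{2} - \frac{\sqrt{41}}{2}\right)^n.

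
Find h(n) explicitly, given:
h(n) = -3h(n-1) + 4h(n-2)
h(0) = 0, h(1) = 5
Characteristic equation: x² + 3x - 4 = 0, which factors as (x - (-4))(x - (1)) = 0.
Roots r₁ = -4, r₂ = 1 (distinct).
General solution: h(n) = A·(-4)^n + B·(1)^n.
From h(0) = 0: A + B = 0.
From h(1) = 5: -4A + B = 5.
Solving: A = -1, B = 1.
So h(n) = 1 - \left(-4\right)^{n}.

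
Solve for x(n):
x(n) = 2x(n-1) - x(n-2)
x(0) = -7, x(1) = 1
Characteristic equation: x² - 2x + 1 = 0, which is (x - (1))².
Repeated root r = 1.
General solution: x(n) = (A + Bn)·(1)^n.
From x(0) = -7: A = -7.
From x(1) = 1: (A + B)·(1) = 1 ⇒ B = 8.
So x(n) = \left(8 n - 7\right) \cdot (1)^n.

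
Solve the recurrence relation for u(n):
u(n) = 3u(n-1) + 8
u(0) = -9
First-order linear non-homogeneous.
Homogeneous solution: u_h(n) = A·(3)^n.
Try constant particular solution u_p = K: K = 3K + 8 ⇒ K = -4.
General: u(n) = A·(3)^n - 4.
Apply u(0) = -9: A - 4 = -9 ⇒ A = -5.
So u(n) = - 5 \cdot 3^{n} - 4.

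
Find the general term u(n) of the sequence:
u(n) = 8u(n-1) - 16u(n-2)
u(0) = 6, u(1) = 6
Characteristic equation: x² - 8x + 16 = 0, which is (x - (4))².
Repeated root r = 4.
General solution: u(n) = (A + Bn)·(4)^n.
From u(0) = 6: A = 6.
From u(1) = 6: (A + B)·(4) = 6 ⇒ B = - \frac{9}{2}.
So u(n) = \left(6 - \frac{9 n}{2}\right) \cdot (4)^n.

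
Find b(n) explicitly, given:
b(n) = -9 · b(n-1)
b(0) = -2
Pure geometric recurrence with ratio -9.
By induction b(n) = b(0) · (-9)^n = - 2 \left(-9\right)^{n}.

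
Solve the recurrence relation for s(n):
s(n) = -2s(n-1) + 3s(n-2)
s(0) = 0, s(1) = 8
Characteristic equation: x² + 2x - 3 = 0, which factors as (x - (1))(x - (-3)) = 0.
Roots r₁ = 1, r₂ = -3 (distinct).
General solution: s(n) = A·(1)^n + B·(-3)^n.
From s(0) = 0: A + B = 0.
From s(1) = 8: A - 3B = 8.
Solving: A = 2, B = -2.
So s(n) = 2 - 2 \left(-3\right)^{n}.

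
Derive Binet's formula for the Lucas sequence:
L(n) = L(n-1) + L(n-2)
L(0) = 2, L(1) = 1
This is the Lucas sequence.
Characteristic equation: x² - x - 1 = 0; roots r₁ = \frac{1}{2} + \frac{\sqrt{5}}{2}, r₂ = \frac{1}{2} - \frac{\sqrt{5}}{2}.
General: L(n) = A·r₁^n + B·r₂^n. Solving with L(0)=2, L(1)=1 gives A = 1, B = 1.
So L(n) = 2^{- n} \left(\left(1 - \sqrt{5}\right)^{n} + \left(1 + \sqrt{5}\right)^{n}\right).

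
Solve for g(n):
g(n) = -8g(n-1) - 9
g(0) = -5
First-order linear non-homogeneous.
Homogeneous solution: g_h(n) = A·(-8)^n.
Try constant particular solution g_p = K: K = -8K - 9 ⇒ K = -1.
General: g(n) = A·(-8)^n - 1.
Apply g(0) = -5: A - 1 = -5 ⇒ A = -4.
So g(n) = - 4 \left(-8\right)^{n} - 1.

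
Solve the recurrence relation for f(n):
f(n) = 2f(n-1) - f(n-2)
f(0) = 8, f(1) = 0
Characteristic equation: x² - 2x + 1 = 0, which is (x - (1))².
Repeated root r = 1.
General solution: f(n) = (A + Bn)·(1)^n.
From f(0) = 8: A = 8.
From f(1) = 0: (A + B)·(1) = 0 ⇒ B = -8.
So f(n) = \left(8 - 8 n\right) \cdot (1)^n.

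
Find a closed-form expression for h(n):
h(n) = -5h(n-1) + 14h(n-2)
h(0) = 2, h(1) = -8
Characteristic equation: x² + 5x - 14 = 0, which factors as (x - (-7))(x - (2)) = 0.
Roots r₁ = -7, r₂ = 2 (distinct).
General solution: h(n) = A·(-7)^n + B·(2)^n.
From h(0) = 2: A + B = 2.
From h(1) = -8: -7A + 2B = -8.
Solving: A = \frac{4}{3}, B = \frac{2}{3}.
So h(n) = \frac{4 \left(-7\right)^{n}}{3} + \frac{2 \cdot 2^{n}}{3}.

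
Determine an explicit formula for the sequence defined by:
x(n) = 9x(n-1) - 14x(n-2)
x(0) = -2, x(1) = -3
Characteristic equation: x² - 9x + 14 = 0, which factors as (x - (2))(x - (7)) = 0.
Roots r₁ = 2, r₂ = 7 (distinct).
General solution: x(n) = A·(2)^n + B·(7)^n.
From x(0) = -2: A + B = -2.
From x(1) = -3: 2A + 7B = -3.
Solving: A = - \frac{11}{5}, B = \frac{1}{5}.
So x(n) = - \frac{11 \cdot 2^{n}}{5} + \frac{7^{n}}{5}.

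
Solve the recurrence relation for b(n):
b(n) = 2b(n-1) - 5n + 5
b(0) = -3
First-order linear with linear forcing.
Homogeneous solution: b_h(n) = A·(2)^n.
Try particular b_p(n) = pn + q. Substituting:
  pn + q = 2(p(n-1) + q) - 5n + 5.
Matching the n-coefficient: p = 2p - 5 ⇒ p = 5.
Matching constants: q = -2p + 2q + 5 ⇒ q = 5.
General: b(n) = A·(2)^n + 5 n + 5.
Apply b(0) = -3: A + 5 = -3 ⇒ A = -8.
So b(n) = - 8 \cdot 2^{n} + 5 n + 5.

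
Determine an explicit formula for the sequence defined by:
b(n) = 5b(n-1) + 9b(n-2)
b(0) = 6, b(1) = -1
Characteristic equation: x² - 5x - 9 = 0.
Discriminant Δ = (5)² + 4·(9) = 61.
Roots r₁,₂ = (5 ± √61)/2, so r₁ = \frac{5}{2} + \frac{\sqrt{61}}{2}, r₂ = \frac{5}{2} - \frac{\sqrt{61}}{2}.
General solution: b(n) = A·r₁^n + B·r₂^n.
From the initial conditions, A + B = 6 and r₁A + r₂B = -1.
Since r₁ - r₂ = √61: A = (-1 - (6)r₂)/√61 = 3 - \frac{16 \sqrt{61}}{61}, and B = 6 - A = \frac{16 \sqrt{61}}{61} + 3.
So b(n) = \left(3 - \frac{16 \sqrt{61}}{61}\right)\left(\frac{5}{2} + \frac{\sqrt{61}}{2}\right)^n + \left(\frac{16 \sqrt{61}}{61} + 3\right)\left(\frac{5}{2} - \frac{\sqrt{61}}{2}\right)^n.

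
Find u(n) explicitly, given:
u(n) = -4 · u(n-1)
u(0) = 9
Pure geometric recurrence with ratio -4.
By induction u(n) = u(0) · (-4)^n = 9 \left(-4\right)^{n}.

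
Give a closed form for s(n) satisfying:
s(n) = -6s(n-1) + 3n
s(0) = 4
First-order linear with linear forcing.
Homogeneous solution: s_h(n) = A·(-6)^n.
Try particular s_p(n) = pn + q. Substituting:
  pn + q = -6(p(n-1) + q) + 3n.
Matching the n-coefficient: p = -6p + 3 ⇒ p = \frac{3}{7}.
Matching constants: q = 6p - 6q ⇒ q = \frac{18}{49}.
General: s(n) = A·(-6)^n + \frac{3 n}{7} + \frac{18}{49}.
Apply s(0) = 4: A + \frac{18}{49} = 4 ⇒ A = \frac{178}{49}.
So s(n) = \frac{178 \left(-6\right)^{n}}{49} + \frac{3 n}{7} + \frac{18}{49}.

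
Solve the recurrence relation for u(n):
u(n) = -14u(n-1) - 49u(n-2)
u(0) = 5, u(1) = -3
Characteristic equation: x² + 14x + 49 = 0, which is (x - (-7))².
Repeated root r = -7.
General solution: u(n) = (A + Bn)·(-7)^n.
From u(0) = 5: A = 5.
From u(1) = -3: (A + B)·(-7) = -3 ⇒ B = - \frac{32}{7}.
So u(n) = \left(5 - \frac{32 n}{7}\right) \cdot (-7)^n.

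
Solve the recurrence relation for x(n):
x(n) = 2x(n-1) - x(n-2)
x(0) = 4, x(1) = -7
Characteristic equation: x² - 2x + 1 = 0, which is (x - (1))².
Repeated root r = 1.
General solution: x(n) = (A + Bn)·(1)^n.
From x(0) = 4: A = 4.
From x(1) = -7: (A + B)·(1) = -7 ⇒ B = -11.
So x(n) = \left(4 - 11 n\right) \cdot (1)^n.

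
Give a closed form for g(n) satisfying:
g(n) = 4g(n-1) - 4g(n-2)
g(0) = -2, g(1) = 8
Characteristic equation: x² - 4x + 4 = 0, which is (x - (2))².
Repeated root r = 2.
General solution: g(n) = (A + Bn)·(2)^n.
From g(0) = -2: A = -2.
From g(1) = 8: (A + B)·(2) = 8 ⇒ B = 6.
So g(n) = \left(6 n - 2\right) \cdot (2)^n.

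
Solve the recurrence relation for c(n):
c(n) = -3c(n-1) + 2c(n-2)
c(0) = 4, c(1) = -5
Characteristic equation: x² + 3x - 2 = 0.
Discriminant Δ = (-3)² + 4·(2) = 17.
Roots r₁,₂ = (-3 ± √17)/2, so r₁ = - \frac{3}{2} + \frac{\sqrt{17}}{2}, r₂ = - \frac{\sqrt{17}}{2} - \frac{3}{2}.
General solution: c(n) = A·r₁^n + B·r₂^n.
From the initial conditions, A + B = 4 and r₁A + r₂B = -5.
Since r₁ - r₂ = √17: A = (-5 - (4)r₂)/√17 = \frac{\sqrt{17}}{17} + 2, and B = 4 - A = 2 - \frac{\sqrt{17}}{17}.
So c(n) = \left(\frac{\sqrt{17}}{17} + 2\right)\left(- \frac{3}{2} + \frac{\sqrt{17}}{2}\right)^n + \left(2 - \frac{\sqrt{17}}{17}\right)\left(- \frac{\sqrt{17}}{2} - \frac{3}{2}\right)^n.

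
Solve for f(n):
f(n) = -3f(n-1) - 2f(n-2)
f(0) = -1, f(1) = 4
Characteristic equation: x² + 3x + 2 = 0, which factors as (x - (-1))(x - (-2)) = 0.
Roots r₁ = -1, r₂ = -2 (distinct).
General solution: f(n) = A·(-1)^n + B·(-2)^n.
From f(0) = -1: A + B = -1.
From f(1) = 4: -A - 2B = 4.
Solving: A = 2, B = -3.
So f(n) = 2 \left(-1\right)^{n} - 3 \left(-2\right)^{n}.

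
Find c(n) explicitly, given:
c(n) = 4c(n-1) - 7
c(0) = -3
First-order linear non-homogeneous.
Homogeneous solution: c_h(n) = A·(4)^n.
Try constant particular solution c_p = K: K = 4K - 7 ⇒ K = \frac{7}{3}.
General: c(n) = A·(4)^n + \frac{7}{3}.
Apply c(0) = -3: A + \frac{7}{3} = -3 ⇒ A = - \frac{16}{3}.
So c(n) = \frac{7}{3} - \frac{16 \cdot 4^{n}}{3}.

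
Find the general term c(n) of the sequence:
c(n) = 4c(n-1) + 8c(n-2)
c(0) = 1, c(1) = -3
Characteristic equation: x² - 4x - 8 = 0.
Discriminant Δ = (4)² + 4·(8) = 48.
Roots r₁,₂ = (4 ± √48)/2, so r₁ = 2 + 2 \sqrt{3}, r₂ = 2 - 2 \sqrt{3}.
General solution: c(n) = A·r₁^n + B·r₂^n.
From the initial conditions, A + B = 1 and r₁A + r₂B = -3.
Since r₁ - r₂ = √48: A = (-3 - (1)r₂)/√48 = \frac{1}{2} - \frac{5 \sqrt{3}}{12}, and B = 1 - A = \frac{1}{2} + \frac{5 \sqrt{3}}{12}.
So c(n) = \left(\frac{1}{2} - \frac{5 \sqrt{3}}{12}\right)\left(2 + 2 \sqrt{3}\right)^n + \left(\frac{1}{2} + \frac{5 \sqrt{3}}{12}\right)\left(2 - 2 \sqrt{3}\right)^n.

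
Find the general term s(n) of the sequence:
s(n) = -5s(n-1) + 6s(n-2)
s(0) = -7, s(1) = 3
Characteristic equation: x² + 5x - 6 = 0, which factors as (x - (-6))(x - (1)) = 0.
Roots r₁ = -6, r₂ = 1 (distinct).
General solution: s(n) = A·(-6)^n + B·(1)^n.
From s(0) = -7: A + B = -7.
From s(1) = 3: -6A + B = 3.
Solving: A = - \frac{10}{7}, B = - \frac{39}{7}.
So s(n) = - \frac{10 \left(-6\right)^{n}}{7} - \frac{39}{7}.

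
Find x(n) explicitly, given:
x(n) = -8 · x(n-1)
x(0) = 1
Pure geometric recurrence with ratio -8.
By induction x(n) = x(0) · (-8)^n = \left(-8\right)^{n}.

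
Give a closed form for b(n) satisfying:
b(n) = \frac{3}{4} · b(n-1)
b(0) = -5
Pure geometric recurrence with ratio \frac{3}{4}.
By induction b(n) = b(0) · (\frac{3}{4})^n = - 5 \left(\frac{3}{4}\right)^{n}.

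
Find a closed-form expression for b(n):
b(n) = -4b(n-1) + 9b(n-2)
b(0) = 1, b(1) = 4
Characteristic equation: x² + 4x - 9 = 0.
Discriminant Δ = (-4)² + 4·(9) = 52.
Roots r₁,₂ = (-4 ± √52)/2, so r₁ = -2 + \sqrt{13}, r₂ = - \sqrt{13} - 2.
General solution: b(n) = A·r₁^n + B·r₂^n.
From the initial conditions, A + B = 1 and r₁A + r₂B = 4.
Since r₁ - r₂ = √52: A = (4 - (1)r₂)/√52 = \frac{1}{2} + \frac{3 \sqrt{13}}{13}, and B = 1 - A = \frac{1}{2} - \frac{3 \sqrt{13}}{13}.
So b(n) = \left(\frac{1}{2} + \frac{3 \sqrt{13}}{13}\right)\left(-2 + \sqrt{13}\right)^n + \left(\frac{1}{2} - \frac{3 \sqrt{13}}{13}\right)\left(- \sqrt{13} - 2\right)^n.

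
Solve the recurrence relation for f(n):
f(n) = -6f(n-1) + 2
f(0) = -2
First-order linear non-homogeneous.
Homogeneous solution: f_h(n) = A·(-6)^n.
Try constant particular solution f_p = K: K = -6K + 2 ⇒ K = \frac{2}{7}.
General: f(n) = A·(-6)^n + \frac{2}{7}.
Apply f(0) = -2: A + \frac{2}{7} = -2 ⇒ A = - \frac{16}{7}.
So f(n) = \frac{2}{7} - \frac{16 \left(-6\right)^{n}}{7}.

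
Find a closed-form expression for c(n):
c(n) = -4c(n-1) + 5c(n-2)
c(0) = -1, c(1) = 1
Characteristic equation: x² + 4x - 5 = 0, which factors as (x - (1))(x - (-5)) = 0.
Roots r₁ = 1, r₂ = -5 (distinct).
General solution: c(n) = A·(1)^n + B·(-5)^n.
From c(0) = -1: A + B = -1.
From c(1) = 1: A - 5B = 1.
Solving: A = - \frac{2}{3}, B = - \frac{1}{3}.
So c(n) = - \frac{\left(-5\right)^{n}}{3} - \frac{2}{3}.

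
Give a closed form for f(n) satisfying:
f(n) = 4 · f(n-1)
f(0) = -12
Pure geometric recurrence with ratio 4.
By induction f(n) = f(0) · (4)^n = - 12 \cdot 4^{n}.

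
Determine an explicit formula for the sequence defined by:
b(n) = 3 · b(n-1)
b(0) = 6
Pure geometric recurrence with ratio 3.
By induction b(n) = b(0) · (3)^n = 6 \cdot 3^{n}.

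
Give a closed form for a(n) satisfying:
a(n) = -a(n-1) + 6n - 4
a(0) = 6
First-order linear with linear forcing.
Homogeneous solution: a_h(n) = A·(-1)^n.
Try particular a_p(n) = pn + q. Substituting:
  pn + q = -(p(n-1) + q) + 6n - 4.
Matching the n-coefficient: p = -p + 6 ⇒ p = 3.
Matching constants: q = p - q - 4 ⇒ q = - \frac{1}{2}.
General: a(n) = A·(-1)^n + 3 n - \frac{1}{2}.
Apply a(0) = 6: A - \frac{1}{2} = 6 ⇒ A = \frac{13}{2}.
So a(n) = \frac{13 \left(-1\right)^{n}}{2} + 3 n - \frac{1}{2}.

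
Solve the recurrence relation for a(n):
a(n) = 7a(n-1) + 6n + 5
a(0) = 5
First-order linear with linear forcing.
Homogeneous solution: a_h(n) = A·(7)^n.
Try particular a_p(n) = pn + q. Substituting:
  pn + q = 7(p(n-1) + q) + 6n + 5.
Matching the n-coefficient: p = 7p + 6 ⇒ p = -1.
Matching constants: q = -7p + 7q + 5 ⇒ q = -2.
General: a(n) = A·(7)^n - n - 2.
Apply a(0) = 5: A - 2 = 5 ⇒ A = 7.
So a(n) = 7 \cdot 7^{n} - n - 2.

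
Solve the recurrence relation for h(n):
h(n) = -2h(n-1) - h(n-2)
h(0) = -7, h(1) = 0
Characteristic equation: x² + 2x + 1 = 0, which is (x - (-1))².
Repeated root r = -1.
General solution: h(n) = (A + Bn)·(-1)^n.
From h(0) = -7: A = -7.
From h(1) = 0: (A + B)·(-1) = 0 ⇒ B = 7.
So h(n) = \left(7 n - 7\right) \cdot (-1)^n.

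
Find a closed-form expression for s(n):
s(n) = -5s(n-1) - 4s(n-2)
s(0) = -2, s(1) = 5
Characteristic equation: x² + 5x + 4 = 0, which factors as (x - (-4))(x - (-1)) = 0.
Roots r₁ = -4, r₂ = -1 (distinct).
General solution: s(n) = A·(-4)^n + B·(-1)^n.
From s(0) = -2: A + B = -2.
From s(1) = 5: -4A - B = 5.
Solving: A = -1, B = -1.
So s(n) = - \left(-1\right)^{n} - \left(-4\right)^{n}.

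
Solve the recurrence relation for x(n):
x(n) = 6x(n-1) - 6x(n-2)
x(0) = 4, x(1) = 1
Characteristic equation: x² - 6x + 6 = 0.
Discriminant Δ = (6)² + 4·(-6) = 12.
Roots r₁,₂ = (6 ± √12)/2, so r₁ = \sqrt{3} + 3, r₂ = 3 - \sqrt{3}.
General solution: x(n) = A·r₁^n + B·r₂^n.
From the initial conditions, A + B = 4 and r₁A + r₂B = 1.
Since r₁ - r₂ = √12: A = (1 - (4)r₂)/√12 = 2 - \frac{11 \sqrt{3}}{6}, and B = 4 - A = 2 + \frac{11 \sqrt{3}}{6}.
So x(n) = \left(2 - \frac{11 \sqrt{3}}{6}\right)\left(\sqrt{3} + 3\right)^n + \left(2 + \frac{11 \sqrt{3}}{6}\right)\left(3 - \sqrt{3}\right)^n.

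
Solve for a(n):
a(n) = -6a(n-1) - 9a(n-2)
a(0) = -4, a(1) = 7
Characteristic equation: x² + 6x + 9 = 0, which is (x - (-3))².
Repeated root r = -3.
General solution: a(n) = (A + Bn)·(-3)^n.
From a(0) = -4: A = -4.
From a(1) = 7: (A + B)·(-3) = 7 ⇒ B = \frac{5}{3}.
So a(n) = \left(\frac{5 n}{3} - 4\right) \cdot (-3)^n.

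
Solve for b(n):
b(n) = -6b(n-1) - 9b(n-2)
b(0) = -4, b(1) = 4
Characteristic equation: x² + 6x + 9 = 0, which is (x - (-3))².
Repeated root r = -3.
General solution: b(n) = (A + Bn)·(-3)^n.
From b(0) = -4: A = -4.
From b(1) = 4: (A + B)·(-3) = 4 ⇒ B = \frac{8}{3}.
So b(n) = \left(\frac{8 n}{3} - 4\right) \cdot (-3)^n.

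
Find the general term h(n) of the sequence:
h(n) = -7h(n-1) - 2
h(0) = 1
First-order linear non-homogeneous.
Homogeneous solution: h_h(n) = A·(-7)^n.
Try constant particular solution h_p = K: K = -7K - 2 ⇒ K = - \frac{1}{4}.
General: h(n) = A·(-7)^n - \frac{1}{4}.
Apply h(0) = 1: A - \frac{1}{4} = 1 ⇒ A = \frac{5}{4}.
So h(n) = \frac{5 \left(-7\right)^{n}}{4} - \frac{1}{4}.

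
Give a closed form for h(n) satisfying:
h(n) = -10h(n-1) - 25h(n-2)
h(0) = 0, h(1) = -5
Characteristic equation: x² + 10x + 25 = 0, which is (x - (-5))².
Repeated root r = -5.
General solution: h(n) = (A + Bn)·(-5)^n.
From h(0) = 0: A = 0.
From h(1) = -5: (A + B)·(-5) = -5 ⇒ B = 1.
So h(n) = \left(n\right) \cdot (-5)^n.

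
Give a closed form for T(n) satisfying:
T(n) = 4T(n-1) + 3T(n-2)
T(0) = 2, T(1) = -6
Characteristic equation: x² - 4x - 3 = 0.
Discriminant Δ = (4)² + 4·(3) = 28.
Roots r₁,₂ = (4 ± √28)/2, so r₁ = 2 + \sqrt{7}, r₂ = 2 - \sqrt{7}.
General solution: T(n) = A·r₁^n + B·r₂^n.
From the initial conditions, A + B = 2 and r₁A + r₂B = -6.
Since r₁ - r₂ = √28: A = (-6 - (2)r₂)/√28 = 1 - \frac{5 \sqrt{7}}{7}, and B = 2 - A = 1 + \frac{5 \sqrt{7}}{7}.
So T(n) = \left(1 - \frac{5 \sqrt{7}}{7}\right)\left(2 + \sqrt{7}\right)^n + \left(1 + \frac{5 \sqrt{7}}{7}\right)\left(2 - \sqrt{7}\right)^n.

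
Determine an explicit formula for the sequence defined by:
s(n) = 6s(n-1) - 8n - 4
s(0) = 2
First-order linear with linear forcing.
Homogeneous solution: s_h(n) = A·(6)^n.
Try particular s_p(n) = pn + q. Substituting:
  pn + q = 6(p(n-1) + q) - 8n - 4.
Matching the n-coefficient: p = 6p - 8 ⇒ p = \frac{8}{5}.
Matching constants: q = -6p + 6q - 4 ⇒ q = \frac{68}{25}.
General: s(n) = A·(6)^n + \frac{8 n}{5} + \frac{68}{25}.
Apply s(0) = 2: A + \frac{68}{25} = 2 ⇒ A = - \frac{18}{25}.
So s(n) = - \frac{18 \cdot 6^{n}}{25} + \frac{8 n}{5} + \frac{68}{25}.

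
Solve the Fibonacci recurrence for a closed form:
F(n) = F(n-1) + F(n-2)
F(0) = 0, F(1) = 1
This is the Fibonacci sequence.
Characteristic equation: x² - x - 1 = 0; roots r₁ = \frac{1}{2} + \frac{\sqrt{5}}{2}, r₂ = \frac{1}{2} - \frac{\sqrt{5}}{2}.
General: F(n) = A·r₁^n + B·r₂^n. Solving with F(0)=0, F(1)=1 gives A = \frac{\sqrt{5}}{5}, B = - \frac{\sqrt{5}}{5}.
So F(n) = \frac{2^{- n} \sqrt{5} \left(- \left(1 - \sqrt{5}\right)^{n} + \left(1 + \sqrt{5}\right)^{n}\right)}{5}.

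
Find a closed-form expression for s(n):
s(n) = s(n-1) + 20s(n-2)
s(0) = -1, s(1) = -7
Characteristic equation: x² - x - 20 = 0, which factors as (x - (-4))(x - (5)) = 0.
Roots r₁ = -4, r₂ = 5 (distinct).
General solution: s(n) = A·(-4)^n + B·(5)^n.
From s(0) = -1: A + B = -1.
From s(1) = -7: -4A + 5B = -7.
Solving: A = \frac{2}{9}, B = - \frac{11}{9}.
So s(n) = \frac{2 \left(-4\right)^{n}}{9} - \frac{11 \cdot 5^{n}}{9}.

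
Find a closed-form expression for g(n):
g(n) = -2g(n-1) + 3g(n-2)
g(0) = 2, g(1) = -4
Characteristic equation: x² + 2x - 3 = 0, which factors as (x - (1))(x - (-3)) = 0.
Roots r₁ = 1, r₂ = -3 (distinct).
General solution: g(n) = A·(1)^n + B·(-3)^n.
From g(0) = 2: A + B = 2.
From g(1) = -4: A - 3B = -4.
Solving: A = \frac{1}{2}, B = \frac{3}{2}.
So g(n) = \frac{3 \left(-3\right)^{n}}{2} + \frac{1}{2}.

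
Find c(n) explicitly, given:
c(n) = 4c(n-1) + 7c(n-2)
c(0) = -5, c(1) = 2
Characteristic equation: x² - 4x - 7 = 0.
Discriminant Δ = (4)² + 4·(7) = 44.
Roots r₁,₂ = (4 ± √44)/2, so r₁ = 2 + \sqrt{11}, r₂ = 2 - \sqrt{11}.
General solution: c(n) = A·r₁^n + B·r₂^n.
From the initial conditions, A + B = -5 and r₁A + r₂B = 2.
Since r₁ - r₂ = √44: A = (2 - (-5)r₂)/√44 = - \frac{5}{2} + \frac{6 \sqrt{11}}{11}, and B = -5 - A = - \frac{5}{2} - \frac{6 \sqrt{11}}{11}.
So c(n) = \left(- \frac{5}{2} + \frac{6 \sqrt{11}}{11}\right)\left(2 + \sqrt{11}\right)^n + \left(- \frac{5}{2} - \frac{6 \sqrt{11}}{11}\right)\left(2 - \sqrt{11}\right)^n.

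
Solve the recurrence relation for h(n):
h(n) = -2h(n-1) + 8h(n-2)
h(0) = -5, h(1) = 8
Characteristic equation: x² + 2x - 8 = 0, which factors as (x - (-4))(x - (2)) = 0.
Roots r₁ = -4, r₂ = 2 (distinct).
General solution: h(n) = A·(-4)^n + B·(2)^n.
From h(0) = -5: A + B = -5.
From h(1) = 8: -4A + 2B = 8.
Solving: A = -3, B = -2.
So h(n) = - 3 \left(-4\right)^{n} - 2 \cdot 2^{n}.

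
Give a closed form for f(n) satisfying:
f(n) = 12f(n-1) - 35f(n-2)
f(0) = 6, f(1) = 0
Characteristic equation: x² - 12x + 35 = 0, which factors as (x - (5))(x - (7)) = 0.
Roots r₁ = 5, r₂ = 7 (distinct).
General solution: f(n) = A·(5)^n + B·(7)^n.
From f(0) = 6: A + B = 6.
From f(1) = 0: 5A + 7B = 0.
Solving: A = 21, B = -15.
So f(n) = 21 \cdot 5^{n} - 15 \cdot 7^{n}.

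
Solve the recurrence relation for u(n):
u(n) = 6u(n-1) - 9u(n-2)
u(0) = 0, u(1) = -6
Characteristic equation: x² - 6x + 9 = 0, which is (x - (3))².
Repeated root r = 3.
General solution: u(n) = (A + Bn)·(3)^n.
From u(0) = 0: A = 0.
From u(1) = -6: (A + B)·(3) = -6 ⇒ B = -2.
So u(n) = \left(- 2 n\right) \cdot (3)^n.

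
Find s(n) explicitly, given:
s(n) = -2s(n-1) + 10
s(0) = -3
First-order linear non-homogeneous.
Homogeneous solution: s_h(n) = A·(-2)^n.
Try constant particular solution s_p = K: K = -2K + 10 ⇒ K = \frac{10}{3}.
General: s(n) = A·(-2)^n + \frac{10}{3}.
Apply s(0) = -3: A + \frac{10}{3} = -3 ⇒ A = - \frac{19}{3}.
So s(n) = \frac{10}{3} - \frac{19 \left(-2\right)^{n}}{3}.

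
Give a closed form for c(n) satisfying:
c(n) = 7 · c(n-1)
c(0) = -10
Pure geometric recurrence with ratio 7.
By induction c(n) = c(0) · (7)^n = - 10 \cdot 7^{n}.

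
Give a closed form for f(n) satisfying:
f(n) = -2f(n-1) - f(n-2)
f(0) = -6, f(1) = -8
Characteristic equation: x² + 2x + 1 = 0, which is (x - (-1))².
Repeated root r = -1.
General solution: f(n) = (A + Bn)·(-1)^n.
From f(0) = -6: A = -6.
From f(1) = -8: (A + B)·(-1) = -8 ⇒ B = 14.
So f(n) = \left(14 n - 6\right) \cdot (-1)^n.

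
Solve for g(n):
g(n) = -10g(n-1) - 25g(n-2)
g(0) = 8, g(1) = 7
Characteristic equation: x² + 10x + 25 = 0, which is (x - (-5))².
Repeated root r = -5.
General solution: g(n) = (A + Bn)·(-5)^n.
From g(0) = 8: A = 8.
From g(1) = 7: (A + B)·(-5) = 7 ⇒ B = - \frac{47}{5}.
So g(n) = \left(8 - \frac{47 n}{5}\right) \cdot (-5)^n.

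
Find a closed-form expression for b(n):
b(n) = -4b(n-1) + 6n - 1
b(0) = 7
First-order linear with linear forcing.
Homogeneous solution: b_h(n) = A·(-4)^n.
Try particular b_p(n) = pn + q. Substituting:
  pn + q = -4(p(n-1) + q) + 6n - 1.
Matching the n-coefficient: p = -4p + 6 ⇒ p = \frac{6}{5}.
Matching constants: q = 4p - 4q - 1 ⇒ q = \frac{19}{25}.
General: b(n) = A·(-4)^n + \frac{6 n}{5} + \frac{19}{25}.
Apply b(0) = 7: A + \frac{19}{25} = 7 ⇒ A = \frac{156}{25}.
So b(n) = \frac{156 \left(-4\right)^{n}}{25} + \frac{6 n}{5} + \frac{19}{25}.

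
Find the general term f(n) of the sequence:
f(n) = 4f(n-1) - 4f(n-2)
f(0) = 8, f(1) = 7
Characteristic equation: x² - 4x + 4 = 0, which is (x - (2))².
Repeated root r = 2.
General solution: f(n) = (A + Bn)·(2)^n.
From f(0) = 8: A = 8.
From f(1) = 7: (A + B)·(2) = 7 ⇒ B = - \frac{9}{2}.
So f(n) = \left(8 - \frac{9 n}{2}\right) \cdot (2)^n.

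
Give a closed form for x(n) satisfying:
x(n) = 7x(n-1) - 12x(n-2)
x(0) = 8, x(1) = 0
Characteristic equation: x² - 7x + 12 = 0, which factors as (x - (4))(x - (3)) = 0.
Roots r₁ = 4, r₂ = 3 (distinct).
General solution: x(n) = A·(4)^n + B·(3)^n.
From x(0) = 8: A + B = 8.
From x(1) = 0: 4A + 3B = 0.
Solving: A = -24, B = 32.
So x(n) = 32 \cdot 3^{n} - 24 \cdot 4^{n}.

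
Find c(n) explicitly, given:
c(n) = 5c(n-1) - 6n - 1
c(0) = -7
First-order linear with linear forcing.
Homogeneous solution: c_h(n) = A·(5)^n.
Try particular c_p(n) = pn + q. Substituting:
  pn + q = 5(p(n-1) + q) - 6n - 1.
Matching the n-coefficient: p = 5p - 6 ⇒ p = \frac{3}{2}.
Matching constants: q = -5p + 5q - 1 ⇒ q = \frac{17}{8}.
General: c(n) = A·(5)^n + \frac{3 n}{2} + \frac{17}{8}.
Apply c(0) = -7: A + \frac{17}{8} = -7 ⇒ A = - \frac{73}{8}.
So c(n) = - \frac{73 \cdot 5^{n}}{8} + \frac{3 n}{2} + \frac{17}{8}.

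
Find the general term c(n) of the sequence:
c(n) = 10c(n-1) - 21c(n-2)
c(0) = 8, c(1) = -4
Characteristic equation: x² - 10x + 21 = 0, which factors as (x - (7))(x - (3)) = 0.
Roots r₁ = 7, r₂ = 3 (distinct).
General solution: c(n) = A·(7)^n + B·(3)^n.
From c(0) = 8: A + B = 8.
From c(1) = -4: 7A + 3B = -4.
Solving: A = -7, B = 15.
So c(n) = 15 \cdot 3^{n} - 7 \cdot 7^{n}.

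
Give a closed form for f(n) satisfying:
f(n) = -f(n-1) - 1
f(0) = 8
First-order linear non-homogeneous.
Homogeneous solution: f_h(n) = A·(-1)^n.
Try constant particular solution f_p = K: K = -K - 1 ⇒ K = - \frac{1}{2}.
General: f(n) = A·(-1)^n - \frac{1}{2}.
Apply f(0) = 8: A - \frac{1}{2} = 8 ⇒ A = \frac{17}{2}.
So f(n) = \frac{17 \left(-1\right)^{n}}{2} - \frac{1}{2}.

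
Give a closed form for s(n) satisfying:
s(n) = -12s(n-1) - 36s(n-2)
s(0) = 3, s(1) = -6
Characteristic equation: x² + 12x + 36 = 0, which is (x - (-6))².
Repeated root r = -6.
General solution: s(n) = (A + Bn)·(-6)^n.
From s(0) = 3: A = 3.
From s(1) = -6: (A + B)·(-6) = -6 ⇒ B = -2.
So s(n) = \left(3 - 2 n\right) \cdot (-6)^n.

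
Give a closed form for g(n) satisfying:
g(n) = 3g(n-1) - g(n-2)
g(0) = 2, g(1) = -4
Characteristic equation: x² - 3x + 1 = 0.
Discriminant Δ = (3)² + 4·(-1) = 5.
Roots r₁,₂ = (3 ± √5)/2, so r₁ = \frac{\sqrt{5}}{2} + \frac{3}{2}, r₂ = \frac{3}{2} - \frac{\sqrt{5}}{2}.
General solution: g(n) = A·r₁^n + B·r₂^n.
From the initial conditions, A + B = 2 and r₁A + r₂B = -4.
Since r₁ - r₂ = √5: A = (-4 - (2)r₂)/√5 = 1 - \frac{7 \sqrt{5}}{5}, and B = 2 - A = 1 + \frac{7 \sqrt{5}}{5}.
So g(n) = \left(1 - \frac{7 \sqrt{5}}{5}\right)\left(\frac{\sqrt{5}}{2} + \frac{3}{2}\right)^n + \left(1 + \frac{7 \sqrt{5}}{5}\right)\left(\frac{3}{2} - \frac{\sqrt{5}}{2}\right)^n.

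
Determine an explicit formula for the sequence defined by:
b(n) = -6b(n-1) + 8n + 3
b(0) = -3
First-order linear with linear forcing.
Homogeneous solution: b_h(n) = A·(-6)^n.
Try particular b_p(n) = pn + q. Substituting:
  pn + q = -6(p(n-1) + q) + 8n + 3.
Matching the n-coefficient: p = -6p + 8 ⇒ p = \frac{8}{7}.
Matching constants: q = 6p - 6q + 3 ⇒ q = \frac{69}{49}.
General: b(n) = A·(-6)^n + \frac{8 n}{7} + \frac{69}{49}.
Apply b(0) = -3: A + \frac{69}{49} = -3 ⇒ A = - \frac{216}{49}.
So b(n) = - \frac{216 \left(-6\right)^{n}}{49} + \frac{8 n}{7} + \frac{69}{49}.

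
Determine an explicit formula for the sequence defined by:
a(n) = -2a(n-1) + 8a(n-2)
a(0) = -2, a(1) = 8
Characteristic equation: x² + 2x - 8 = 0, which factors as (x - (2))(x - (-4)) = 0.
Roots r₁ = 2, r₂ = -4 (distinct).
General solution: a(n) = A·(2)^n + B·(-4)^n.
From a(0) = -2: A + B = -2.
From a(1) = 8: 2A - 4B = 8.
Solving: A = 0, B = -2.
So a(n) = - 2 \left(-4\right)^{n}.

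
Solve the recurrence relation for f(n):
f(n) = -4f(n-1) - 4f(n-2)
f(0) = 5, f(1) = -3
Characteristic equation: x² + 4x + 4 = 0, which is (x - (-2))².
Repeated root r = -2.
General solution: f(n) = (A + Bn)·(-2)^n.
From f(0) = 5: A = 5.
From f(1) = -3: (A + B)·(-2) = -3 ⇒ B = - \frac{7}{2}.
So f(n) = \left(5 - \frac{7 n}{2}\right) \cdot (-2)^n.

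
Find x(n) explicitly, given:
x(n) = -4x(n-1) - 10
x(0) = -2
First-order linear non-homogeneous.
Homogeneous solution: x_h(n) = A·(-4)^n.
Try constant particular solution x_p = K: K = -4K - 10 ⇒ K = -2.
General: x(n) = A·(-4)^n - 2.
Apply x(0) = -2: A - 2 = -2 ⇒ A = 0.
So x(n) = -2.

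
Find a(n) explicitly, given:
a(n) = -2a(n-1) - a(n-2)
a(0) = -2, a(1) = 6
Characteristic equation: x² + 2x + 1 = 0, which is (x - (-1))².
Repeated root r = -1.
General solution: a(n) = (A + Bn)·(-1)^n.
From a(0) = -2: A = -2.
From a(1) = 6: (A + B)·(-1) = 6 ⇒ B = -4.
So a(n) = \left(- 4 n - 2\right) \cdot (-1)^n.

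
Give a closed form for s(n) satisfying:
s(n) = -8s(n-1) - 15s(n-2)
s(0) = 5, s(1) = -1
Characteristic equation: x² + 8x + 15 = 0, which factors as (x - (-5))(x - (-3)) = 0.
Roots r₁ = -5, r₂ = -3 (distinct).
General solution: s(n) = A·(-5)^n + B·(-3)^n.
From s(0) = 5: A + B = 5.
From s(1) = -1: -5A - 3B = -1.
Solving: A = -7, B = 12.
So s(n) = 12 \left(-3\right)^{n} - 7 \left(-5\right)^{n}.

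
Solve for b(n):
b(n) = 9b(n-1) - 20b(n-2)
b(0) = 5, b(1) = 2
Characteristic equation: x² - 9x + 20 = 0, which factors as (x - (4))(x - (5)) = 0.
Roots r₁ = 4, r₂ = 5 (distinct).
General solution: b(n) = A·(4)^n + B·(5)^n.
From b(0) = 5: A + B = 5.
From b(1) = 2: 4A + 5B = 2.
Solving: A = 23, B = -18.
So b(n) = 23 \cdot 4^{n} - 18 \cdot 5^{n}.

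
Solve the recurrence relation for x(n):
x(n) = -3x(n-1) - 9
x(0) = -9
First-order linear non-homogeneous.
Homogeneous solution: x_h(n) = A·(-3)^n.
Try constant particular solution x_p = K: K = -3K - 9 ⇒ K = - \frac{9}{4}.
General: x(n) = A·(-3)^n - \frac{9}{4}.
Apply x(0) = -9: A - \frac{9}{4} = -9 ⇒ A = - \frac{27}{4}.
So x(n) = - \frac{27 \left(-3\right)^{n}}{4} - \frac{9}{4}.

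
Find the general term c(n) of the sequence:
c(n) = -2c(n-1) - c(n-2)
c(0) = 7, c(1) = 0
Characteristic equation: x² + 2x + 1 = 0, which is (x - (-1))².
Repeated root r = -1.
General solution: c(n) = (A + Bn)·(-1)^n.
From c(0) = 7: A = 7.
From c(1) = 0: (A + B)·(-1) = 0 ⇒ B = -7.
So c(n) = \left(7 - 7 n\right) \cdot (-1)^n.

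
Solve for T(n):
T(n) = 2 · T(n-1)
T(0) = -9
Pure geometric recurrence with ratio 2.
By induction T(n) = T(0) · (2)^n = - 9 \cdot 2^{n}.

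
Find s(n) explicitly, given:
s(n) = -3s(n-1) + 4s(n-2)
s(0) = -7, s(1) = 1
Characteristic equation: x² + 3x - 4 = 0, which factors as (x - (1))(x - (-4)) = 0.
Roots r₁ = 1, r₂ = -4 (distinct).
General solution: s(n) = A·(1)^n + B·(-4)^n.
From s(0) = -7: A + B = -7.
From s(1) = 1: A - 4B = 1.
Solving: A = - \frac{27}{5}, B = - \frac{8}{5}.
So s(n) = - \frac{8 \left(-4\right)^{n}}{5} - \frac{27}{5}.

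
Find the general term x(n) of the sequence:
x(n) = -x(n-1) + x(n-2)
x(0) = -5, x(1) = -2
Characteristic equation: x² + x - 1 = 0.
Discriminant Δ = (-1)² + 4·(1) = 5.
Roots r₁,₂ = (-1 ± √5)/2, so r₁ = - \frac{1}{2} + \frac{\sqrt{5}}{2}, r₂ = - \frac{\sqrt{5}}{2} - \frac{1}{2}.
General solution: x(n) = A·r₁^n + B·r₂^n.
From the initial conditions, A + B = -5 and r₁A + r₂B = -2.
Since r₁ - r₂ = √5: A = (-2 - (-5)r₂)/√5 = - \frac{5}{2} - \frac{9 \sqrt{5}}{10}, and B = -5 - A = - \frac{5}{2} + \frac{9 \sqrt{5}}{10}.
So x(n) = \left(- \frac{5}{2} - \frac{9 \sqrt{5}}{10}\right)\left(- \frac{1}{2} + \frac{\sqrt{5}}{2}\right)^n + \left(- \frac{5}{2} + \frac{9 \sqrt{5}}{10}\right)\left(- \frac{\sqrt{5}}{2} - \frac{1}{2}\right)^n.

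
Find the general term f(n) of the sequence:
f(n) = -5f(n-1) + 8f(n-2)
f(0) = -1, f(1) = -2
Characteristic equation: x² + 5x - 8 = 0.
Discriminant Δ = (-5)² + 4·(8) = 57.
Roots r₁,₂ = (-5 ± √57)/2, so r₁ = - \frac{5}{2} + \frac{\sqrt{57}}{2}, r₂ = - \frac{\sqrt{57}}{2} - \frac{5}{2}.
General solution: f(n) = A·r₁^n + B·r₂^n.
From the initial conditions, A + B = -1 and r₁A + r₂B = -2.
Since r₁ - r₂ = √57: A = (-2 - (-1)r₂)/√57 = - \frac{3 \sqrt{57}}{38} - \frac{1}{2}, and B = -1 - A = - \frac{1}{2} + \frac{3 \sqrt{57}}{38}.
So f(n) = \left(- \frac{3 \sqrt{57}}{38} - \frac{1}{2}\right)\left(- \frac{5}{2} + \frac{\sqrt{57}}{2}\right)^n + \left(- \frac{1}{2} + \frac{3 \sqrt{57}}{38}\right)\left(- \frac{\sqrt{57}}{2} - \frac{5}{2}\right)^n.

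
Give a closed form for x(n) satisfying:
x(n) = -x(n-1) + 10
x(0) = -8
First-order linear non-homogeneous.
Homogeneous solution: x_h(n) = A·(-1)^n.
Try constant particular solution x_p = K: K = -K + 10 ⇒ K = 5.
General: x(n) = A·(-1)^n + 5.
Apply x(0) = -8: A + 5 = -8 ⇒ A = -13.
So x(n) = 5 - 13 \left(-1\right)^{n}.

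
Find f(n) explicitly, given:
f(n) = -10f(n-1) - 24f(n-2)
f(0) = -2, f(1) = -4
Characteristic equation: x² + 10x + 24 = 0, which factors as (x - (-4))(x - (-6)) = 0.
Roots r₁ = -4, r₂ = -6 (distinct).
General solution: f(n) = A·(-4)^n + B·(-6)^n.
From f(0) = -2: A + B = -2.
From f(1) = -4: -4A - 6B = -4.
Solving: A = -8, B = 6.
So f(n) = - 8 \left(-4\right)^{n} + 6 \left(-6\right)^{n}.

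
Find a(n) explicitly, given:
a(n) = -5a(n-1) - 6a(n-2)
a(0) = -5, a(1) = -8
Characteristic equation: x² + 5x + 6 = 0, which factors as (x - (-3))(x - (-2)) = 0.
Roots r₁ = -3, r₂ = -2 (distinct).
General solution: a(n) = A·(-3)^n + B·(-2)^n.
From a(0) = -5: A + B = -5.
From a(1) = -8: -3A - 2B = -8.
Solving: A = 18, B = -23.
So a(n) = - 23 \left(-2\right)^{n} + 18 \left(-3\right)^{n}.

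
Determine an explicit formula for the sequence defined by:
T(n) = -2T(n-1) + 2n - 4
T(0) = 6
First-order linear with linear forcing.
Homogeneous solution: T_h(n) = A·(-2)^n.
Try particular T_p(n) = pn + q. Substituting:
  pn + q = -2(p(n-1) + q) + 2n - 4.
Matching the n-coefficient: p = -2p + 2 ⇒ p = \frac{2}{3}.
Matching constants: q = 2p - 2q - 4 ⇒ q = - \frac{8}{9}.
General: T(n) = A·(-2)^n + \frac{2 n}{3} - \frac{8}{9}.
Apply T(0) = 6: A - \frac{8}{9} = 6 ⇒ A = \frac{62}{9}.
So T(n) = \frac{62 \left(-2\right)^{n}}{9} + \frac{2 n}{3} - \frac{8}{9}.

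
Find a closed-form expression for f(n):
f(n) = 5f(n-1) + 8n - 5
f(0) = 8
First-order linear with linear forcing.
Homogeneous solution: f_h(n) = A·(5)^n.
Try particular f_p(n) = pn + q. Substituting:
  pn + q = 5(p(n-1) + q) + 8n - 5.
Matching the n-coefficient: p = 5p + 8 ⇒ p = -2.
Matching constants: q = -5p + 5q - 5 ⇒ q = - \frac{5}{4}.
General: f(n) = A·(5)^n - 2 n - \frac{5}{4}.
Apply f(0) = 8: A - \frac{5}{4} = 8 ⇒ A = \frac{37}{4}.
So f(n) = \frac{37 \cdot 5^{n}}{4} - 2 n - \frac{5}{4}.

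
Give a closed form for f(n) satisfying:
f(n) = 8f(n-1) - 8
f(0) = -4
First-order linear non-homogeneous.
Homogeneous solution: f_h(n) = A·(8)^n.
Try constant particular solution f_p = K: K = 8K - 8 ⇒ K = \frac{8}{7}.
General: f(n) = A·(8)^n + \frac{8}{7}.
Apply f(0) = -4: A + \frac{8}{7} = -4 ⇒ A = - \frac{36}{7}.
So f(n) = \frac{8}{7} - \frac{36 \cdot 8^{n}}{7}.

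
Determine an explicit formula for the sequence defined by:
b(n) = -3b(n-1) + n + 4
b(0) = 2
First-order linear with linear forcing.
Homogeneous solution: b_h(n) = A·(-3)^n.
Try particular b_p(n) = pn + q. Substituting:
  pn + q = -3(p(n-1) + q) + n + 4.
Matching the n-coefficient: p = -3p + 1 ⇒ p = \frac{1}{4}.
Matching constants: q = 3p - 3q + 4 ⇒ q = \frac{19}{16}.
General: b(n) = A·(-3)^n + \frac{n}{4} + \frac{19}{16}.
Apply b(0) = 2: A + \frac{19}{16} = 2 ⇒ A = \frac{13}{16}.
So b(n) = \frac{13 \left(-3\right)^{n}}{16} + \frac{n}{4} + \frac{19}{16}.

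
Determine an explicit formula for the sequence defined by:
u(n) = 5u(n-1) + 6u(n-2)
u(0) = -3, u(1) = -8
Characteristic equation: x² - 5x - 6 = 0, which factors as (x - (6))(x - (-1)) = 0.
Roots r₁ = 6, r₂ = -1 (distinct).
General solution: u(n) = A·(6)^n + B·(-1)^n.
From u(0) = -3: A + B = -3.
From u(1) = -8: 6A - B = -8.
Solving: A = - \frac{11}{7}, B = - \frac{10}{7}.
So u(n) = - \frac{10 \left(-1\right)^{n}}{7} - \frac{11 \cdot 6^{n}}{7}.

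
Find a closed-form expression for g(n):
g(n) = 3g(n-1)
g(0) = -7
This is a homogeneous first-order recurrence with ratio 3.
By induction g(n) = g(0) · (3)^n = - 7 \cdot 3^{n}.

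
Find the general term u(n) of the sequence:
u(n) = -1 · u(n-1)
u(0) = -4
Pure geometric recurrence with ratio -1.
By induction u(n) = u(0) · (-1)^n = - 4 \left(-1\right)^{n}.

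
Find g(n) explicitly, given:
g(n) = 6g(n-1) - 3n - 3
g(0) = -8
First-order linear with linear forcing.
Homogeneous solution: g_h(n) = A·(6)^n.
Try particular g_p(n) = pn + q. Substituting:
  pn + q = 6(p(n-1) + q) - 3n - 3.
Matching the n-coefficient: p = 6p - 3 ⇒ p = \frac{3}{5}.
Matching constants: q = -6p + 6q - 3 ⇒ q = \frac{33}{25}.
General: g(n) = A·(6)^n + \frac{3 n}{5} + \frac{33}{25}.
Apply g(0) = -8: A + \frac{33}{25} = -8 ⇒ A = - \frac{233}{25}.
So g(n) = - \frac{233 \cdot 6^{n}}{25} + \frac{3 n}{5} + \frac{33}{25}.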